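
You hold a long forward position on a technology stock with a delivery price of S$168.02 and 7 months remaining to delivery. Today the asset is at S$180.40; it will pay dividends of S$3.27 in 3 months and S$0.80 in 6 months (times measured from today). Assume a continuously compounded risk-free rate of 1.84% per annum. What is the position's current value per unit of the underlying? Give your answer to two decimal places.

S$10.13

PV(remaining dividends) I = 3.27·e^(−0.0184·3/12) + 0.80·e^(−0.0184·6/12) = 4.0477
Current forward F = (S − I)·e^(rT) = (180.40 − 4.0477)·e^(0.0184·7/12) = 176.3523 × 1.010791 = 178.2553
Value (long) = (F − K)·e^(−rT) = (178.2553 − 168.02) × 0.989324 = 10.1260
Value = S$10.13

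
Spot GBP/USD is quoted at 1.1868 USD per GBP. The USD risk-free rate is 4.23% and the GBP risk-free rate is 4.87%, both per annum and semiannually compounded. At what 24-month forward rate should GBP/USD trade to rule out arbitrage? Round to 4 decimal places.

By covered interest parity, F = S · (1+r_USD/2)^(2T) / (1+r_GBP/2)^(2T)
= 1.1868 × 1.087322 / 1.101016 = 1.1868 × 0.987562
F = 1.1720 USD per GBP

1.1720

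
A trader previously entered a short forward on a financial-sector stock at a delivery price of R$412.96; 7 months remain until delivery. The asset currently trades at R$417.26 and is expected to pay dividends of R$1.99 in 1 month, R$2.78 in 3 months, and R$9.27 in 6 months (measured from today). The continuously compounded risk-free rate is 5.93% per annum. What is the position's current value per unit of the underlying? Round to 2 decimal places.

-R$4.62

PV(remaining dividends) I = 1.99·e^(−0.0593·1/12) + 2.78·e^(−0.0593·3/12) + 9.27·e^(−0.0593·6/12) = 13.7185
Current forward F = (S − I)·e^(rT) = (417.26 − 13.7185)·e^(0.0593·7/12) = 403.5415 × 1.035197 = 417.7450
Value (long) = (F − K)·e^(−rT) = (417.7450 − 412.96) × 0.966000 = 4.6223
Short position value = −(long value) = -R$4.62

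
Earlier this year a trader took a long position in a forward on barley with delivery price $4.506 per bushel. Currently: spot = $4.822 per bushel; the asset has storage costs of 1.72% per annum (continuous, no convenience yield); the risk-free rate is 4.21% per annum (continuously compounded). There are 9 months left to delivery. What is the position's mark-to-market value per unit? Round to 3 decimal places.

$0.519 per bushel

Current fair forward for the remaining 9 months: F = S·e^((r + u)·T), (r + u) = 0.0421 + 0.0172 = 0.0593
F = 4.822 · e^(0.0593 × 9/12) = 4.822 × 1.045479 = 5.0413
Value of long forward = (F − K)·e^(−rT) = (5.0413 − 4.506) · e^(−0.0421·9/12)
= 0.5353 × 0.968918 = 0.519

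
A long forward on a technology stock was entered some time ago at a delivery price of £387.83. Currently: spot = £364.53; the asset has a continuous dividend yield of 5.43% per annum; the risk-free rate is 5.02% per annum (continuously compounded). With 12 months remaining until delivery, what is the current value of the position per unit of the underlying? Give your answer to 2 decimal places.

Current fair forward for the remaining 12 months: F = S·e^((r − q)·T), (r − q) = 0.0502 − 0.0543 = -0.0041
F = 364.53 · e^(-0.0041 × 12/12) = 364.53 × 0.995908 = 363.0383
Value of long forward = (F − K)·e^(−rT) = (363.0383 − 387.83) · e^(−0.0502·12/12)
= -24.7917 × 0.951039 = -23.58

-£23.58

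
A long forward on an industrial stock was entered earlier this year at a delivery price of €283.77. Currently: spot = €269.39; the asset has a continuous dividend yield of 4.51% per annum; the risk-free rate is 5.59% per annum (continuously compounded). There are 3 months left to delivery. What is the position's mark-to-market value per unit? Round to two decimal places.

Current fair forward for the remaining 3 months: F = S·e^((r − q)·T), (r − q) = 0.0559 − 0.0451 = 0.0108
F = 269.39 · e^(0.0108 × 3/12) = 269.39 × 1.002704 = 270.1184
Value of long forward = (F − K)·e^(−rT) = (270.1184 − 283.77) · e^(−0.0559·3/12)
= -13.6516 × 0.986122 = -13.46

-€13.46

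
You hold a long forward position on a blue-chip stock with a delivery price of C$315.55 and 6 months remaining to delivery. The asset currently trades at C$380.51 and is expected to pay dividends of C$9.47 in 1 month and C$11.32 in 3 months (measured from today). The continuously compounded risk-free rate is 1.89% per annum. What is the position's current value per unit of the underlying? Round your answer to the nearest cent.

PV(remaining dividends) I = 9.47·e^(−0.0189·1/12) + 11.32·e^(−0.0189·3/12) = 20.7217
Current forward F = (S − I)·e^(rT) = (380.51 − 20.7217)·e^(0.0189·6/12) = 359.7883 × 1.009495 = 363.2045
Value (long) = (F − K)·e^(−rT) = (363.2045 − 315.55) × 0.990595 = 47.2063
Value = C$47.21

C$47.21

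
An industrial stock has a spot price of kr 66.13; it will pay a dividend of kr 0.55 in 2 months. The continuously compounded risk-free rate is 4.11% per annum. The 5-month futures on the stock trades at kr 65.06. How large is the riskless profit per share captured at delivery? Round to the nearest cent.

kr 1.66 per share

PV(dividends) I = 0.55·e^(−0.0411·2/12) = 0.5462
Fair futures F* = (S − I)·e^(rT) = (66.13 − 0.5462)·e^0.017125 = 65.5838 × 1.017272 = 66.7166
Market kr 65.06 < fair 66.7166: forward underpriced → reverse cash-and-carry (short the stock, invest proceeds at r, pay the dividends, go long the forward).
Profit at T = |F_mkt − F*| = |65.06 − 66.7166| = kr 1.66 per share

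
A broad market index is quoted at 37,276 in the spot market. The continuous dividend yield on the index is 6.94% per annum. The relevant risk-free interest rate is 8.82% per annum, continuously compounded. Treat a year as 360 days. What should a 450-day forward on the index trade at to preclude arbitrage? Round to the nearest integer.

38,162

F = S·e^((r − q)T) = 37276 · e^((0.0882 − 0.0694) × 450/360)
= 37276 · e^0.023500 = 37276 × 1.023778
F = 38,162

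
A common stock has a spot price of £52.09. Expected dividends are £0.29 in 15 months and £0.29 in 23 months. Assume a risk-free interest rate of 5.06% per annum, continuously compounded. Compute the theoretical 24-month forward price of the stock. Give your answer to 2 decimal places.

£57.05

PV(dividends) I = 0.29·e^(−0.0506·15/12) + 0.29·e^(−0.0506·23/12)
I = 0.2722 + 0.2632 = 0.5354
F = (S − I)·e^(rT) = (52.09 − 0.5354) · e^(0.0506·24/12)
= 51.5546 · e^0.101200 = 51.5546 × 1.106498 = £57.05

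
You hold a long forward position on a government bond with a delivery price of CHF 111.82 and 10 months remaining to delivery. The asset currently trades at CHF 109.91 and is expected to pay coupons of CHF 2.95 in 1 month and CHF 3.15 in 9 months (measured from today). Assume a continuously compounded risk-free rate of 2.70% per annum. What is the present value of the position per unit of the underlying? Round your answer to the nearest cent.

-CHF 5.45

PV(remaining coupons) I = 2.95·e^(−0.0270·1/12) + 3.15·e^(−0.0270·9/12) = 6.0302
Current forward F = (S − I)·e^(rT) = (109.91 − 6.0302)·e^(0.0270·10/12) = 103.8798 × 1.022755 = 106.2436
Value (long) = (F − K)·e^(−rT) = (106.2436 − 111.82) × 0.977751 = -5.4523
Value = -CHF 5.45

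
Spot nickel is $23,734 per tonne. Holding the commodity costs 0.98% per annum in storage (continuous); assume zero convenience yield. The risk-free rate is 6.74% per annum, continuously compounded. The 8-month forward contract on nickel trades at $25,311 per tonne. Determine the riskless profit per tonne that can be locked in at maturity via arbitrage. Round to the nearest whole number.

Fair forward: F* = S·e^(carry·T), with carry = (r + u) = 0.0674 + 0.0098 = 0.0772
F* = 23734 · e^(0.0772 × 8/12) = 23734 · e^0.051467 = 23734 × 1.052814 = $24987.4875
Market $25311 > fair $24987.4875: forward overpriced → cash-and-carry (buy spot, short the forward).
At maturity, profit = |F_mkt − F*| = |25311 − 24987.4875| = $324 per tonne

$324 per tonne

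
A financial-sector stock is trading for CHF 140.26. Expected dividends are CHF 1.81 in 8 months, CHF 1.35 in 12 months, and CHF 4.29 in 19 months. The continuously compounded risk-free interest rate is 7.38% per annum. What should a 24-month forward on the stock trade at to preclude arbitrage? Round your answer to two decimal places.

PV(dividends) I = 1.81·e^(−0.0738·8/12) + 1.35·e^(−0.0738·12/12) + 4.29·e^(−0.0738·19/12)
I = 1.7231 + 1.2540 + 3.8169 = 6.7940
F = (S − I)·e^(rT) = (140.26 − 6.7940) · e^(0.0738·24/12)
= 133.4660 · e^0.147600 = 133.4660 × 1.159049 = CHF 154.69

CHF 154.69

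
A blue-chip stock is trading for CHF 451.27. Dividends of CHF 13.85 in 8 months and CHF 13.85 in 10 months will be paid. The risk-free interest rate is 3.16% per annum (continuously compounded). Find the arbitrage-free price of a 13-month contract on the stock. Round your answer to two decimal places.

CHF 438.99

PV(dividends) I = 13.85·e^(−0.0316·8/12) + 13.85·e^(−0.0316·10/12)
I = 13.5613 + 13.4900 = 27.0513
F = (S − I)·e^(rT) = (451.27 − 27.0513) · e^(0.0316·13/12)
= 424.2187 · e^0.034233 = 424.2187 × 1.034826 = CHF 438.99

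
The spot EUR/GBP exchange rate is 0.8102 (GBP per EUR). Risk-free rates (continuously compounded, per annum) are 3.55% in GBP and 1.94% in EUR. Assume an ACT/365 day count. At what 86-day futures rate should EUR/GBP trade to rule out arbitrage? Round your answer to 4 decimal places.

F = S·e^((r_GBP − r_EUR)T) = 0.8102 · e^((0.0355 − 0.0194) × 86/365)
= 0.8102 · e^0.003793 = 0.8102 × 1.003800
F = 0.8133 GBP per EUR

0.8133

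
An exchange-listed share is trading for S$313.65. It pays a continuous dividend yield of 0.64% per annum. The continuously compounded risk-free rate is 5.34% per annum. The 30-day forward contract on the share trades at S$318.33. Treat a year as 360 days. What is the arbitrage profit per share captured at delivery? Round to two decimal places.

S$3.45 per share

Fair forward: F* = S·e^(carry·T), with carry = (r − q) = 0.0534 − 0.0064 = 0.0470
F* = 313.65 · e^(0.0470 × 30/360) = 313.65 · e^0.003917 = 313.65 × 1.003925 = S$314.8811
Market S$318.33 > fair S$314.8811: forward overpriced → cash-and-carry (buy spot, short the forward).
At maturity, profit = |F_mkt − F*| = |318.33 − 314.8811| = S$3.45 per share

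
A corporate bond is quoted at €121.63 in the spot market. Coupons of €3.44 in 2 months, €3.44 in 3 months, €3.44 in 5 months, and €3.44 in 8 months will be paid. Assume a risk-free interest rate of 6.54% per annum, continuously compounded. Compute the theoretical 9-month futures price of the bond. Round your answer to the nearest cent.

€113.64

PV(coupons) I = 3.44·e^(−0.0654·2/12) + 3.44·e^(−0.0654·3/12) + 3.44·e^(−0.0654·5/12) + 3.44·e^(−0.0654·8/12)
I = 3.4027 + 3.3842 + 3.3475 + 3.2932 = 13.4276
F = (S − I)·e^(rT) = (121.63 − 13.4276) · e^(0.0654·9/12)
= 108.2024 · e^0.049050 = 108.2024 × 1.050273 = €113.64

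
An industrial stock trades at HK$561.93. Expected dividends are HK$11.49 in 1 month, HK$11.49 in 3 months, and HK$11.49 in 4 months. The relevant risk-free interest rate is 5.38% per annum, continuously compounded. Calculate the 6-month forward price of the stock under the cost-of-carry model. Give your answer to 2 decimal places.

HK$542.26

PV(dividends) I = 11.49·e^(−0.0538·1/12) + 11.49·e^(−0.0538·3/12) + 11.49·e^(−0.0538·4/12)
I = 11.4386 + 11.3365 + 11.2858 = 34.0609
F = (S − I)·e^(rT) = (561.93 − 34.0609) · e^(0.0538·6/12)
= 527.8691 · e^0.026900 = 527.8691 × 1.027265 = HK$542.26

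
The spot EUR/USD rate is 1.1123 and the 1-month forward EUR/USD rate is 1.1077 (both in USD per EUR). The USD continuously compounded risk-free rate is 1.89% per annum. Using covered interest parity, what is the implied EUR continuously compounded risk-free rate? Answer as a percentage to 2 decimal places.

6.86%

F = S·e^((r_USD − r_EUR)T) ⇒ r_EUR = r_USD − ln(F/S)/T
ln(1.1077/1.1123) = -0.004144; /(1/12) = -0.049728
r_EUR = 0.0189 + 0.049728 = 0.068628
r_EUR = 6.86%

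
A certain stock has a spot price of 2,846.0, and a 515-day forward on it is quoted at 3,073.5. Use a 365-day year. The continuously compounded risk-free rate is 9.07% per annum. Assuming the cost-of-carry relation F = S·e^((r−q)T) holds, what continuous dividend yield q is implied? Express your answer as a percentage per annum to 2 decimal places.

From F = S·e^((r−q)T): (r − q) = ln(F/S)/T
ln(3073.5/2846.0) = ln(1.079937) = 0.076903
(r − q) = 0.076903 / (515/365) = 0.054504
q = r − ln(F/S)/T = 0.0907 − 0.054504 = 0.036196
q = 3.62%

3.62%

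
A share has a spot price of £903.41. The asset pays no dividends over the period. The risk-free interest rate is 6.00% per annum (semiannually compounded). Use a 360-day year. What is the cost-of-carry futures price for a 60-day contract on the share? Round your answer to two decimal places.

£912.36

F = S · (1+r/2)^(2T)
= 903.41 × 1.009902
F = £912.36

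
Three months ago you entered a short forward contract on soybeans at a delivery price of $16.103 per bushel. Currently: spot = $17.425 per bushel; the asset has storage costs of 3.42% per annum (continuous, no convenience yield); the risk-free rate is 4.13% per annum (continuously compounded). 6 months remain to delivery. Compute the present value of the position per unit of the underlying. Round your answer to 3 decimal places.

-$1.952 per bushel

Current fair forward for the remaining 6 months: F = S·e^((r + u)·T), (r + u) = 0.0413 + 0.0342 = 0.0755
F = 17.425 · e^(0.0755 × 6/12) = 17.425 × 1.038472 = 18.0954
Value of long forward = (F − K)·e^(−rT) = (18.0954 − 16.103) · e^(−0.0413·6/12)
= 1.9924 × 0.979562 = 1.952
Short position value = −(long value) = -$1.952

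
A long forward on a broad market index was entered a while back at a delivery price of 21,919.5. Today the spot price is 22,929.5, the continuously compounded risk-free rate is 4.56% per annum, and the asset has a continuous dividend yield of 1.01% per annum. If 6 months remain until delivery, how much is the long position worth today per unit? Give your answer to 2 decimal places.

1388.61

Current fair forward for the remaining 6 months: F = S·e^((r − q)·T), (r − q) = 0.0456 − 0.0101 = 0.0355
F = 22929.5 · e^(0.0355 × 6/12) = 22929.5 × 1.01790847 = 23340.1323
Value of long forward = (F − K)·e^(−rT) = (23340.1323 − 21919.5) · e^(−0.0456·6/12)
= 1420.6323 × 0.97745796 = 1388.61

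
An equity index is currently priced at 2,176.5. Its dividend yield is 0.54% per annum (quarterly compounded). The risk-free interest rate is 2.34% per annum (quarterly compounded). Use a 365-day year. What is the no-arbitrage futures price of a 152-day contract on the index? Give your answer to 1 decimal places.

F = S · (1+r/4)^(4T) / (1+q/4)^(4T)
= 2176.5 × 1.009764 / 1.002250 = 2176.5 × 1.007497
F = 2,192.8

2,192.8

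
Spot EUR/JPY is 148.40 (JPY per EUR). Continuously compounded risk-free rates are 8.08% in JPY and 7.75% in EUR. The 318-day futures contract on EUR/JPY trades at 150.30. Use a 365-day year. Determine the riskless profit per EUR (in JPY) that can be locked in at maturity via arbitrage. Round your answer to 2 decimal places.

1.47 per EUR (in JPY)

Fair futures: F* = S·e^(carry·T), with carry = (r_JPY − r_EUR) = 0.0808 − 0.0775 = 0.0033
F* = 148.40 · e^(0.0033 × 318/365) = 148.40 · e^0.002875 = 148.40 × 1.002879 = 148.8272
Market 150.30 > fair 148.8272: forward overpriced → cash-and-carry (buy spot, short the forward).
At maturity, profit = |F_mkt − F*| = |150.30 − 148.8272| = 1.47 per EUR (in JPY)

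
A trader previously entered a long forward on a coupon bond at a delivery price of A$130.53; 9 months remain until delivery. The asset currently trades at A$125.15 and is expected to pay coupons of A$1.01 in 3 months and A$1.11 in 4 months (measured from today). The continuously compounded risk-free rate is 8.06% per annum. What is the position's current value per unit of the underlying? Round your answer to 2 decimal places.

A$0.21

PV(remaining coupons) I = 1.01·e^(−0.0806·3/12) + 1.11·e^(−0.0806·4/12) = 2.0704
Current forward F = (S − I)·e^(rT) = (125.15 − 2.0704)·e^(0.0806·9/12) = 123.0796 × 1.062314 = 130.7492
Value (long) = (F − K)·e^(−rT) = (130.7492 − 130.53) × 0.941341 = 0.2063
Value = A$0.21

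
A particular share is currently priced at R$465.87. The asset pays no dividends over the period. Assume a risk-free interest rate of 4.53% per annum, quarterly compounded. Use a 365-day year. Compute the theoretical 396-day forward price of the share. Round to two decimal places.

F = S · (1+r/4)^(4T)
= 465.87 × 1.050085
F = R$489.20

R$489.20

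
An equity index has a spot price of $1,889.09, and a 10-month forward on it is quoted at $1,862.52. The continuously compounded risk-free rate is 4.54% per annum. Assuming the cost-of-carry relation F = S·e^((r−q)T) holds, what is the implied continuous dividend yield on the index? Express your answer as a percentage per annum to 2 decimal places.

From F = S·e^((r−q)T): (r − q) = ln(F/S)/T
ln(1862.52/1889.09) = ln(0.985935) = -0.014165
(r − q) = -0.014165 / (10/12) = -0.016998
q = r − ln(F/S)/T = 0.0454 + 0.016998 = 0.062398
q = 6.24%

6.24%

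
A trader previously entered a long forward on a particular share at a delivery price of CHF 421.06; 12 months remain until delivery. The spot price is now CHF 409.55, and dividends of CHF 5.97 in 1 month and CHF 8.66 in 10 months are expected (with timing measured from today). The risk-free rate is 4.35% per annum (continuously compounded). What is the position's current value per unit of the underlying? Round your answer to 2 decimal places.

-CHF 7.89

PV(remaining dividends) I = 5.97·e^(−0.0435·1/12) + 8.66·e^(−0.0435·10/12) = 14.3001
Current forward F = (S − I)·e^(rT) = (409.55 − 14.3001)·e^(0.0435·12/12) = 395.2499 × 1.044460 = 412.8227
Value (long) = (F − K)·e^(−rT) = (412.8227 − 421.06) × 0.957433 = -7.8867
Value = -CHF 7.89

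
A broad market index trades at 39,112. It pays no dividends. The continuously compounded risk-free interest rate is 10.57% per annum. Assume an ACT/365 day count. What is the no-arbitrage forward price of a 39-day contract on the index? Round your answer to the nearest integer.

F = S·e^(rT) = 39112 · e^(0.1057 × 39/365)
= 39112 · e^0.011294 = 39112 × 1.011358
F = 39,556

39,556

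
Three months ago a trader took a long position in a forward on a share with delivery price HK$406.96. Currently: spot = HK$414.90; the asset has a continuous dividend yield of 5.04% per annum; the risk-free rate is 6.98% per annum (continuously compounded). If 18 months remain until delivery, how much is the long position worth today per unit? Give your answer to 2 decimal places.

HK$18.18

Current fair forward for the remaining 18 months: F = S·e^((r − q)·T), (r − q) = 0.0698 − 0.0504 = 0.0194
F = 414.90 · e^(0.0194 × 18/12) = 414.90 × 1.029528 = 427.1512
Value of long forward = (F − K)·e^(−rT) = (427.1512 − 406.96) · e^(−0.0698·18/12)
= 20.1912 × 0.900595 = 18.18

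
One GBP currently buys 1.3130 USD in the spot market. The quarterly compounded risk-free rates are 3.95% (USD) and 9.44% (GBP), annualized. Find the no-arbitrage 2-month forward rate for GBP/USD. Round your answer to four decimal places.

1.3012

By covered interest parity, F = S · (1+r_USD/4)^(4T) / (1+r_GBP/4)^(4T)
= 1.3130 × 1.006573 / 1.015672 = 1.3130 × 0.991041
F = 1.3012 USD per GBP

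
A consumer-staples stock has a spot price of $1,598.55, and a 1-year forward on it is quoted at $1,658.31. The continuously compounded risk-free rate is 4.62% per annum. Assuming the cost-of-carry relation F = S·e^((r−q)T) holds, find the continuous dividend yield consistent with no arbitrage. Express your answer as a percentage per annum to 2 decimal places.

From F = S·e^((r−q)T): (r − q) = ln(F/S)/T
ln(1658.31/1598.55) = ln(1.037384) = 0.036702
(r − q) = 0.036702 / (1) = 0.036702
q = r − ln(F/S)/T = 0.0462 − 0.036702 = 0.009498
q = 0.95%

0.95%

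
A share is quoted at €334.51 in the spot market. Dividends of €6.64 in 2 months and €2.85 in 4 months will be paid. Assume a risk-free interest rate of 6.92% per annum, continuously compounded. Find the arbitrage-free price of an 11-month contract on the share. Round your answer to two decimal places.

€346.46

PV(dividends) I = 6.64·e^(−0.0692·2/12) + 2.85·e^(−0.0692·4/12)
I = 6.5639 + 2.7850 = 9.3489
F = (S − I)·e^(rT) = (334.51 − 9.3489) · e^(0.0692·11/12)
= 325.1611 · e^0.063433 = 325.1611 × 1.065488 = €346.46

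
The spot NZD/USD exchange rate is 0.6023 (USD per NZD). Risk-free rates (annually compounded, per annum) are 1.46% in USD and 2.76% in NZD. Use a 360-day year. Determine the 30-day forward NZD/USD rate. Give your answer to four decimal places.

0.6017

By covered interest parity, F = S · (1+r_USD)^T / (1+r_NZD)^T
= 0.6023 × 1.001209 / 1.002271 = 0.6023 × 0.998940
F = 0.6017 USD per NZD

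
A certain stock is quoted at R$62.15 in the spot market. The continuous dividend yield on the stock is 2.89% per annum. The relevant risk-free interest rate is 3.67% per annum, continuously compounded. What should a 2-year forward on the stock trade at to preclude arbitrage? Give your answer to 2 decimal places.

F = S·e^((r − q)T) = 62.15 · e^((0.0367 − 0.0289) × 2)
= 62.15 · e^0.015600 = 62.15 × 1.015722
F = R$63.13

R$63.13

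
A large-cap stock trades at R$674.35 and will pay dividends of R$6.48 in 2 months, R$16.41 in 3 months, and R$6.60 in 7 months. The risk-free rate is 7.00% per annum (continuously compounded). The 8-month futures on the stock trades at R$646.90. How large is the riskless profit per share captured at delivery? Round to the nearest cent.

PV(dividends) I = 6.48·e^(−0.0700·2/12) + 16.41·e^(−0.0700·3/12) + 6.60·e^(−0.0700·7/12) = 28.8661
Fair futures F* = (S − I)·e^(rT) = (674.35 − 28.8661)·e^0.046667 = 645.4839 × 1.047773 = 676.3206
Market R$646.90 < fair 676.3206: forward underpriced → reverse cash-and-carry (short the stock, invest proceeds at r, pay the dividends, go long the forward).
Profit at T = |F_mkt − F*| = |646.90 − 676.3206| = R$29.42 per share

R$29.42 per share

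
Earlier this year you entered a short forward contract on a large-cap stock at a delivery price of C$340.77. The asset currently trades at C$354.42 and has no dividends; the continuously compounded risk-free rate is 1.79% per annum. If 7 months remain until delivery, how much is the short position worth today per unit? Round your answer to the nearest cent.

Current fair forward for the remaining 7 months: F = S·e^(r·T), r = 0.0179
F = 354.42 · e^(0.0179 × 7/12) = 354.42 × 1.010496 = 358.1400
Value of long forward = (F − K)·e^(−rT) = (358.1400 − 340.77) · e^(−0.0179·7/12)
= 17.3700 × 0.989613 = 17.19
Short position value = −(long value) = -C$17.19

-C$17.19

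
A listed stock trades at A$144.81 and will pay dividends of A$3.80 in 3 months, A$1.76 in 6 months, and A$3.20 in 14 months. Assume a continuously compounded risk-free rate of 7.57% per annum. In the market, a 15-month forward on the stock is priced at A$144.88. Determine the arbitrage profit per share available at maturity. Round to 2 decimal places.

A$5.12 per share

PV(dividends) I = 3.80·e^(−0.0757·3/12) + 1.76·e^(−0.0757·6/12) + 3.20·e^(−0.0757·14/12) = 8.3529
Fair forward F* = (S − I)·e^(rT) = (144.81 − 8.3529)·e^0.094625 = 136.4571 × 1.099247 = 150.0001
Market A$144.88 < fair 150.0001: forward underpriced → reverse cash-and-carry (short the stock, invest proceeds at r, pay the dividends, go long the forward).
Profit at T = |F_mkt − F*| = |144.88 − 150.0001| = A$5.12 per share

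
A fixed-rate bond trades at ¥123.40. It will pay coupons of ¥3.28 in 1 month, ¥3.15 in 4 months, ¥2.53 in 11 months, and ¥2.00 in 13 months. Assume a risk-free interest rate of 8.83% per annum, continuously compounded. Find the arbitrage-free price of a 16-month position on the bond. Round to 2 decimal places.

¥127.05

PV(coupons) I = 3.28·e^(−0.0883·1/12) + 3.15·e^(−0.0883·4/12) + 2.53·e^(−0.0883·11/12) + 2.00·e^(−0.0883·13/12)
I = 3.2560 + 3.0586 + 2.3333 + 1.8175 = 10.4654
F = (S − I)·e^(rT) = (123.40 − 10.4654) · e^(0.0883·16/12)
= 112.9346 · e^0.117733 = 112.9346 × 1.124944 = ¥127.05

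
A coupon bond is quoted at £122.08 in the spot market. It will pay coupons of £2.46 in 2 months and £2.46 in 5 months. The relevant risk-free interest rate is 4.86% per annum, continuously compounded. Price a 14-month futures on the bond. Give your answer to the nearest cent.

£124.07

PV(coupons) I = 2.46·e^(−0.0486·2/12) + 2.46·e^(−0.0486·5/12)
I = 2.4402 + 2.4107 = 4.8509
F = (S − I)·e^(rT) = (122.08 − 4.8509) · e^(0.0486·14/12)
= 117.2291 · e^0.056700 = 117.2291 × 1.058338 = £124.07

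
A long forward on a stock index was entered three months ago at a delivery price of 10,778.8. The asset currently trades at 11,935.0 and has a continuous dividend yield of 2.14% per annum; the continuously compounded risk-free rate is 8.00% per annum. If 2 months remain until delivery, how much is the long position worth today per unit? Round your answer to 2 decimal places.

1256.47

Current fair forward for the remaining 2 months: F = S·e^((r − q)·T), (r − q) = 0.0800 − 0.0214 = 0.0586
F = 11935.0 · e^(0.0586 × 2/12) = 11935.0 × 1.00981452 = 12052.1363
Value of long forward = (F − K)·e^(−rT) = (12052.1363 − 10778.8) · e^(−0.0800·2/12)
= 1273.3363 × 0.98675516 = 1256.47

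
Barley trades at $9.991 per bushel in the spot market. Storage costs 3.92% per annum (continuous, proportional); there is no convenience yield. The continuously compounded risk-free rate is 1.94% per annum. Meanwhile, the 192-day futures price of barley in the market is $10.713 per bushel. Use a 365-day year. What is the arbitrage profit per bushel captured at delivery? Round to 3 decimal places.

Fair futures: F* = S·e^(carry·T), with carry = (r + u) = 0.0194 + 0.0392 = 0.0586
F* = 9.991 · e^(0.0586 × 192/365) = 9.991 · e^0.030825 = 9.991 × 1.031305 = $10.3038
Market $10.713 > fair $10.3038: forward overpriced → cash-and-carry (buy spot, short the forward).
At maturity, profit = |F_mkt − F*| = |10.713 − 10.3038| = $0.409 per bushel

$0.409 per bushel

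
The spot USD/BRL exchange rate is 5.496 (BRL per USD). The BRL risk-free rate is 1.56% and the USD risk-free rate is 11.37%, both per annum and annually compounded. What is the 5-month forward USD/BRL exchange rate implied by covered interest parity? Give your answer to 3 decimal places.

5.289

By covered interest parity, F = S · (1+r_BRL)^T / (1+r_USD)^T
= 5.496 × 1.006471 / 1.045892 = 5.496 × 0.962309
F = 5.289 BRL per USD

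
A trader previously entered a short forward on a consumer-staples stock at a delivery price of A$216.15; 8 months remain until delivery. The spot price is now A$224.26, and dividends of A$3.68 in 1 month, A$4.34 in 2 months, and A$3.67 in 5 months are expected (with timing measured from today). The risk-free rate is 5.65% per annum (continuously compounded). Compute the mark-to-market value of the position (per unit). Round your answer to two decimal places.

-A$4.55

PV(remaining dividends) I = 3.68·e^(−0.0565·1/12) + 4.34·e^(−0.0565·2/12) + 3.67·e^(−0.0565·5/12) = 11.5466
Current forward F = (S − I)·e^(rT) = (224.26 − 11.5466)·e^(0.0565·8/12) = 212.7134 × 1.038385 = 220.8784
Value (long) = (F − K)·e^(−rT) = (220.8784 − 216.15) × 0.963034 = 4.5536
Short position value = −(long value) = -A$4.55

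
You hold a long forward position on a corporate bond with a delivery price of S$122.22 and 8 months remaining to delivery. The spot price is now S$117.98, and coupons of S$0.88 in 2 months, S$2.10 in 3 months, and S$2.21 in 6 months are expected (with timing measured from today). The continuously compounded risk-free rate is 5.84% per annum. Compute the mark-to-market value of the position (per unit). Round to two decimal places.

-S$4.66

PV(remaining coupons) I = 0.88·e^(−0.0584·2/12) + 2.10·e^(−0.0584·3/12) + 2.21·e^(−0.0584·6/12) = 5.0874
Current forward F = (S − I)·e^(rT) = (117.98 − 5.0874)·e^(0.0584·8/12) = 112.8926 × 1.039701 = 117.3745
Value (long) = (F − K)·e^(−rT) = (117.3745 − 122.22) × 0.961815 = -4.6605
Value = -S$4.66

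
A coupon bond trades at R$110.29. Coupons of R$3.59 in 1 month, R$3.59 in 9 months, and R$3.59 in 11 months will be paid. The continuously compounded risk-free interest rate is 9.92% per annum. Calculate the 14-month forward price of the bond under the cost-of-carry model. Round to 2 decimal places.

PV(coupons) I = 3.59·e^(−0.0992·1/12) + 3.59·e^(−0.0992·9/12) + 3.59·e^(−0.0992·11/12)
I = 3.5604 + 3.3326 + 3.2780 = 10.1710
F = (S − I)·e^(rT) = (110.29 − 10.1710) · e^(0.0992·14/12)
= 100.1190 · e^0.115733 = 100.1190 × 1.122696 = R$112.40

R$112.40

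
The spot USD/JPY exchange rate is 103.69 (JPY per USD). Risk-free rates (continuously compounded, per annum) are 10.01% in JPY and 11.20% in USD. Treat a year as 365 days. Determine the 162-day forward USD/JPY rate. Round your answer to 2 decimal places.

F = S·e^((r_JPY − r_USD)T) = 103.69 · e^((0.1001 − 0.1120) × 162/365)
= 103.69 · e^-0.005282 = 103.69 × 0.994732
F = 103.14 JPY per USD

103.14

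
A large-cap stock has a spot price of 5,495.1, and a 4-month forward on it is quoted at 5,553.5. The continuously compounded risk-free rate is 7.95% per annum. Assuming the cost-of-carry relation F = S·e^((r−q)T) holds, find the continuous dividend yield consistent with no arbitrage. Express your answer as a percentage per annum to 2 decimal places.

From F = S·e^((r−q)T): (r − q) = ln(F/S)/T
ln(5553.5/5495.1) = ln(1.010628) = 0.010572
(r − q) = 0.010572 / (4/12) = 0.031716
q = r − ln(F/S)/T = 0.0795 − 0.031716 = 0.047784
q = 4.78%

4.78%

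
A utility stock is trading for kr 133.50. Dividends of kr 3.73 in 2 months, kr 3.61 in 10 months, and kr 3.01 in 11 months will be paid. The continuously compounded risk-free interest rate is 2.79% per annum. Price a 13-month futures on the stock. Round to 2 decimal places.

PV(dividends) I = 3.73·e^(−0.0279·2/12) + 3.61·e^(−0.0279·10/12) + 3.01·e^(−0.0279·11/12)
I = 3.7127 + 3.5270 + 2.9340 = 10.1737
F = (S − I)·e^(rT) = (133.50 − 10.1737) · e^(0.0279·13/12)
= 123.3263 · e^0.030225 = 123.3263 × 1.030686 = kr 127.11

kr 127.11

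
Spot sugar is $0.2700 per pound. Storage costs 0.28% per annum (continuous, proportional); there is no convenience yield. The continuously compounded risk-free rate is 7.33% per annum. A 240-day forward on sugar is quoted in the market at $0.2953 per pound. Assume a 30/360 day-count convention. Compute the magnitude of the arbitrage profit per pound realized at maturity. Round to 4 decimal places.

Fair forward: F* = S·e^(carry·T), with carry = (r + u) = 0.0733 + 0.0028 = 0.0761
F* = 0.2700 · e^(0.0761 × 240/360) = 0.2700 · e^0.050733 = 0.2700 × 1.052042 = $0.2841
Market $0.2953 > fair $0.2841: forward overpriced → cash-and-carry (buy spot, short the forward).
At maturity, profit = |F_mkt − F*| = |0.2953 − 0.2841| = $0.0112 per pound

$0.0112 per pound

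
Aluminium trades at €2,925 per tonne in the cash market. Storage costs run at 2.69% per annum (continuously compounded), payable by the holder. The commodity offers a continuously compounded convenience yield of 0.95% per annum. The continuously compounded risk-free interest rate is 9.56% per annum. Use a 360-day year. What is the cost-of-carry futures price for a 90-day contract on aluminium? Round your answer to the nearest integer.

Net carry = r + u − y = 0.0956 + 0.0269 − 0.0095 = 0.1130
F = S·e^((r+u−y)T) = 2925 · e^(0.1130 × 90/360) = 2925 · e^0.028250
= 2925 × 1.028653 = €3,009 per tonne

€3,009 per tonne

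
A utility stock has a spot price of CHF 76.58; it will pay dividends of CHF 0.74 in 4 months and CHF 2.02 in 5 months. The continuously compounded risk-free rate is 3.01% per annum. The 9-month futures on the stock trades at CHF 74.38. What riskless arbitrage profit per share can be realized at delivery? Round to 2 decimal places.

PV(dividends) I = 0.74·e^(−0.0301·4/12) + 2.02·e^(−0.0301·5/12) = 2.7274
Fair futures F* = (S − I)·e^(rT) = (76.58 − 2.7274)·e^0.022575 = 73.8526 × 1.022832 = 75.5388
Market CHF 74.38 < fair 75.5388: forward underpriced → reverse cash-and-carry (short the stock, invest proceeds at r, pay the dividends, go long the forward).
Profit at T = |F_mkt − F*| = |74.38 − 75.5388| = CHF 1.16 per share

CHF 1.16 per share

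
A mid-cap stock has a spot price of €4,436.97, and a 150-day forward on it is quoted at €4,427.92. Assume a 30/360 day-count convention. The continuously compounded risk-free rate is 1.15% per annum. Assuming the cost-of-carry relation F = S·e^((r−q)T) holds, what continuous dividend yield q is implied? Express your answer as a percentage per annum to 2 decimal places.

1.64%

From F = S·e^((r−q)T): (r − q) = ln(F/S)/T
ln(4427.92/4436.97) = ln(0.997960) = -0.002042
(r − q) = -0.002042 / (150/360) = -0.004901
q = r − ln(F/S)/T = 0.0115 + 0.004901 = 0.016401
q = 1.64%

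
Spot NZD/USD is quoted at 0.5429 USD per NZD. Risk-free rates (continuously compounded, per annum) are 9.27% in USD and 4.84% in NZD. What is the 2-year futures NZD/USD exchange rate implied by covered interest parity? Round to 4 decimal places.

0.5932

F = S·e^((r_USD − r_NZD)T) = 0.5429 · e^((0.0927 − 0.0484) × 2)
= 0.5429 · e^0.088600 = 0.5429 × 1.092644
F = 0.5932 USD per NZD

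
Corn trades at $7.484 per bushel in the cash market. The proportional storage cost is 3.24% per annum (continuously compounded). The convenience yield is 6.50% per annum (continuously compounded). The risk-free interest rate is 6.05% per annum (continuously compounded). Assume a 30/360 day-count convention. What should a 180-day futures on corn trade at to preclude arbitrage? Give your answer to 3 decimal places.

Net carry = r + u − y = 0.0605 + 0.0324 − 0.0650 = 0.0279
F = S·e^((r+u−y)T) = 7.484 · e^(0.0279 × 180/360) = 7.484 · e^0.013950
= 7.484 × 1.014048 = $7.589 per bushel

$7.589 per bushel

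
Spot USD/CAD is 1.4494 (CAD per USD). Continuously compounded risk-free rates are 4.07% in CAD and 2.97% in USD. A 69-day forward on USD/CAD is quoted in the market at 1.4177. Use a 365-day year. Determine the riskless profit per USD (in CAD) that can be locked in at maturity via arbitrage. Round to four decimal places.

0.0347 per USD (in CAD)

Fair forward: F* = S·e^(carry·T), with carry = (r_CAD − r_USD) = 0.0407 − 0.0297 = 0.0110
F* = 1.4494 · e^(0.0110 × 69/365) = 1.4494 · e^0.002079 = 1.4494 × 1.002081 = 1.4524
Market 1.4177 < fair 1.4524: forward underpriced → reverse cash-and-carry (short spot, go long the forward).
At maturity, profit = |F_mkt − F*| = |1.4177 − 1.4524| = 0.0347 per USD (in CAD)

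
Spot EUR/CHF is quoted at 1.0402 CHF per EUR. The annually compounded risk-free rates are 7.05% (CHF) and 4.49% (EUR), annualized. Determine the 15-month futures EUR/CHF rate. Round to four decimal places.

1.0722

By covered interest parity, F = S · (1+r_CHF)^T / (1+r_EUR)^T
= 1.0402 × 1.088888 / 1.056437 = 1.0402 × 1.030717
F = 1.0722 CHF per EUR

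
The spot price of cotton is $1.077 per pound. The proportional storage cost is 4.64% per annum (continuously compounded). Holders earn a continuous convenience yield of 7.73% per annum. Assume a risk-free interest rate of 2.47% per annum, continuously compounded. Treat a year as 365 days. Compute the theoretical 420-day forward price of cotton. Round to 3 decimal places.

Net carry = r + u − y = 0.0247 + 0.0464 − 0.0773 = -0.0062
F = S·e^((r+u−y)T) = 1.077 · e^(-0.0062 × 420/365) = 1.077 · e^-0.007134
= 1.077 × 0.992891 = $1.069 per pound

$1.069 per pound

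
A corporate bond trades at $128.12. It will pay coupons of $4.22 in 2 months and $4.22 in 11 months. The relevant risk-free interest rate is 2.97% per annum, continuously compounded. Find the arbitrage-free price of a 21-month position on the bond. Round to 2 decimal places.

$126.21

PV(coupons) I = 4.22·e^(−0.0297·2/12) + 4.22·e^(−0.0297·11/12)
I = 4.1992 + 4.1067 = 8.3059
F = (S − I)·e^(rT) = (128.12 − 8.3059) · e^(0.0297·21/12)
= 119.8141 · e^0.051975 = 119.8141 × 1.053349 = $126.21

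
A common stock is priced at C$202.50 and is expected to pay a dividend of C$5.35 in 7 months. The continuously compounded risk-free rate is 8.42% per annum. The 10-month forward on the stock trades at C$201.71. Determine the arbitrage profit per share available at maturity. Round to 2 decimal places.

PV(dividends) I = 5.35·e^(−0.0842·7/12) = 5.0936
Fair forward F* = (S − I)·e^(rT) = (202.50 − 5.0936)·e^0.070167 = 197.4064 × 1.072687 = 211.7553
Market C$201.71 < fair 211.7553: forward underpriced → reverse cash-and-carry (short the stock, invest proceeds at r, pay the dividends, go long the forward).
Profit at T = |F_mkt − F*| = |201.71 − 211.7553| = C$10.05 per share

C$10.05 per share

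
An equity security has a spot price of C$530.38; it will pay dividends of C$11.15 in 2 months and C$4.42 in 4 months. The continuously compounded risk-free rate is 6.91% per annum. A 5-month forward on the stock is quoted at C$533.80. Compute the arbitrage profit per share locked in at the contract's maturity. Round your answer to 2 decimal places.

C$3.72 per share

PV(dividends) I = 11.15·e^(−0.0691·2/12) + 4.42·e^(−0.0691·4/12) = 15.3417
Fair forward F* = (S − I)·e^(rT) = (530.38 − 15.3417)·e^0.028792 = 515.0383 × 1.029210 = 530.0826
Market C$533.80 > fair 530.0826: forward overpriced → cash-and-carry (borrow at r, buy the stock and collect the dividends, short the forward).
Profit at T = |F_mkt − F*| = |533.80 − 530.0826| = C$3.72 per share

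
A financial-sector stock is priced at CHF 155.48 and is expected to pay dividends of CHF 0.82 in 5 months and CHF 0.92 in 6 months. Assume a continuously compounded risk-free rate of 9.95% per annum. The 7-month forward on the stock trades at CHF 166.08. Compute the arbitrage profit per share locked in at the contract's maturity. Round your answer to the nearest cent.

PV(dividends) I = 0.82·e^(−0.0995·5/12) + 0.92·e^(−0.0995·6/12) = 1.6620
Fair forward F* = (S − I)·e^(rT) = (155.48 − 1.6620)·e^0.058042 = 153.8180 × 1.059760 = 163.0102
Market CHF 166.08 > fair 163.0102: forward overpriced → cash-and-carry (borrow at r, buy the stock and collect the dividends, short the forward).
Profit at T = |F_mkt − F*| = |166.08 − 163.0102| = CHF 3.07 per share

CHF 3.07 per share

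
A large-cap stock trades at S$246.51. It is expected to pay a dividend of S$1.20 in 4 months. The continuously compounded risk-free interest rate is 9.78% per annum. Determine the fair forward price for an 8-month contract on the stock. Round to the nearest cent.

PV(dividends) I = 1.20·e^(−0.0978·4/12)
I = 1.1615
F = (S − I)·e^(rT) = (246.51 − 1.1615) · e^(0.0978·8/12)
= 245.3485 · e^0.065200 = 245.3485 × 1.067372 = S$261.88

S$261.88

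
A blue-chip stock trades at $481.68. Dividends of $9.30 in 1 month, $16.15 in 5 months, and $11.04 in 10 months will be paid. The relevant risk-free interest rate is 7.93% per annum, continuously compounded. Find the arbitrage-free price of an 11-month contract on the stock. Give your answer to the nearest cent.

$480.15

PV(dividends) I = 9.30·e^(−0.0793·1/12) + 16.15·e^(−0.0793·5/12) + 11.04·e^(−0.0793·10/12)
I = 9.2387 + 15.6251 + 10.3340 = 35.1978
F = (S − I)·e^(rT) = (481.68 − 35.1978) · e^(0.0793·11/12)
= 446.4822 · e^0.072692 = 446.4822 × 1.075399 = $480.15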